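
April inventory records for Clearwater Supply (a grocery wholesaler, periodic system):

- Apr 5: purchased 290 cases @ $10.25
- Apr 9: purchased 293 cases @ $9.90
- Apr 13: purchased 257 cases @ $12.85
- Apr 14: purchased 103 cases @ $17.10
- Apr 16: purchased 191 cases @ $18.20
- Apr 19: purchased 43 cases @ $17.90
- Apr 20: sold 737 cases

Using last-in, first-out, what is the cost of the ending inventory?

Ending inventory = $4,457.50

Apr 20, 737 sold [LIFO — newest first]: 43 @ $17.90 + 191 @ $18.20 + 103 @ $17.10 + 257 @ $12.85 + 143 @ $9.90 = $10,725.35
Ending inventory: 290 @ $10.25 + 150 @ $9.90 = $4,457.50
Check: goods available $15,182.85 = COGS $10,725.35 + ending $4,457.50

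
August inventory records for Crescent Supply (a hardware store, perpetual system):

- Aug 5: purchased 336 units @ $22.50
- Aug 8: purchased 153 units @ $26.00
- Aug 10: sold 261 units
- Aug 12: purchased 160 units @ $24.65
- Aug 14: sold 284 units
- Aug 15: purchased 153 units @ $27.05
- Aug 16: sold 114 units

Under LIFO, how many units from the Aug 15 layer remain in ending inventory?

39

Aug 10, 261 sold [LIFO — newest first]: 153 @ $26.00 + 108 @ $22.50 = $6,408.00
Aug 14, 284 sold [LIFO — newest first]: 160 @ $24.65 + 124 @ $22.50 = $6,734.00
Aug 16, 114 sold [LIFO — newest first]: 114 @ $27.05 = $3,083.70
Total COGS = $6,408.00 + $6,734.00 + $3,083.70 = $16,225.70
Ending inventory: 104 @ $22.50 + 39 @ $27.05 = $3,394.95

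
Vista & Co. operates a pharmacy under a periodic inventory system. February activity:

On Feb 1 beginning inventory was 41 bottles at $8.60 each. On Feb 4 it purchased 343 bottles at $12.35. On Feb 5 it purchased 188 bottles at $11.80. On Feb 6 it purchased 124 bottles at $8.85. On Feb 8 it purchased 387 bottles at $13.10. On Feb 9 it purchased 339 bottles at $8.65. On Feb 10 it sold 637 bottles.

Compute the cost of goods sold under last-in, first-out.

Feb 10, 637 sold [LIFO — newest first]: 339 @ $8.65 + 298 @ $13.10 = $6,836.15
Ending inventory: 41 @ $8.60 + 343 @ $12.35 + 188 @ $11.80 + 124 @ $8.85 + 89 @ $13.10 = $9,070.35
Check: goods available $15,906.50 = COGS $6,836.15 + ending $9,070.35

COGS = $6,836.15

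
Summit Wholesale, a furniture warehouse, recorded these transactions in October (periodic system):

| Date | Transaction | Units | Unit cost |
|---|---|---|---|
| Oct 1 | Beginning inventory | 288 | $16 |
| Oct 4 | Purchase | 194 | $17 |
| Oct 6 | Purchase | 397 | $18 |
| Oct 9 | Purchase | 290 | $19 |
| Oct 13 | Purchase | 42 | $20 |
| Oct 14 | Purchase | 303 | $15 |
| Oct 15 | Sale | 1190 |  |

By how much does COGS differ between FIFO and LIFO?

$255

FIFO COGS: 288 @ $16 + 194 @ $17 + 397 @ $18 + 290 @ $19 + 21 @ $20 = $20,982
LIFO COGS: 303 @ $15 + 42 @ $20 + 290 @ $19 + 397 @ $18 + 158 @ $17 = $20,727
Difference = |$20,982 − $20,727| = $255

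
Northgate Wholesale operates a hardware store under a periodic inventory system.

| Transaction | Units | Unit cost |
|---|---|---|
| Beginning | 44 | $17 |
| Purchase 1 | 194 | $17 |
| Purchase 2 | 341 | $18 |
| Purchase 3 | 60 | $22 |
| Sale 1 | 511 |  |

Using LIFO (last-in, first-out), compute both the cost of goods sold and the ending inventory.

Sale 1 (511) [LIFO — newest first]: 60 @ $22 + 341 @ $18 + 110 @ $17 = $9,328
Ending inventory: 44 @ $17 + 84 @ $17 = $2,176
Check: goods available $11,504 = COGS $9,328 + ending $2,176

COGS = $9,328; ending inventory = $2,176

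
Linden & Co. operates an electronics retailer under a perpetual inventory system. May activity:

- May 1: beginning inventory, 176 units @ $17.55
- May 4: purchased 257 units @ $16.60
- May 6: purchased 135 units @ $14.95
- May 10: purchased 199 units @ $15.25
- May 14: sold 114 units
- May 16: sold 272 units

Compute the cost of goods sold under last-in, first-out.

COGS = $5,916.20

May 14, 114 sold [LIFO — newest first]: 114 @ $15.25 = $1,738.50
May 16, 272 sold [LIFO — newest first]: 85 @ $15.25 + 135 @ $14.95 + 52 @ $16.60 = $4,177.70
Total COGS = $1,738.50 + $4,177.70 = $5,916.20
Ending inventory: 176 @ $17.55 + 205 @ $16.60 = $6,491.80
Check: goods available $12,408.00 = COGS $5,916.20 + ending $6,491.80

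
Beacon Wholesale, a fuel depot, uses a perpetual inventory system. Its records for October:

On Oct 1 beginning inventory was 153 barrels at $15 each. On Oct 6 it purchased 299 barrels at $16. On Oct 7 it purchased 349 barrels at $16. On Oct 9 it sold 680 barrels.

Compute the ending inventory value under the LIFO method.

Ending inventory = $1,815

Oct 9, 680 sold [LIFO — newest first]: 349 @ $16 + 299 @ $16 + 32 @ $15 = $10,848
Ending inventory: 121 @ $15 = $1,815
Check: goods available $12,663 = COGS $10,848 + ending $1,815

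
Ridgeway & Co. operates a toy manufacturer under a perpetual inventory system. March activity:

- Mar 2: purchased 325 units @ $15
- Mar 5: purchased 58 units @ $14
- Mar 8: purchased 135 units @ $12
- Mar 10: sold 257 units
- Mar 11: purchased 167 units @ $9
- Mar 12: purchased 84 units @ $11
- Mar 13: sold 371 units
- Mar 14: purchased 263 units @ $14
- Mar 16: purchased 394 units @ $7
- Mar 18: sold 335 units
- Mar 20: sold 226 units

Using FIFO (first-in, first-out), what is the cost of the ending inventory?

Ending inventory = $1,659

Mar 10, 257 sold [FIFO — oldest first]: 257 @ $15 = $3,855
Mar 13, 371 sold [FIFO — oldest first]: 68 @ $15 + 58 @ $14 + 135 @ $12 + 110 @ $9 = $4,442
Mar 18, 335 sold [FIFO — oldest first]: 57 @ $9 + 84 @ $11 + 194 @ $14 = $4,153
Mar 20, 226 sold [FIFO — oldest first]: 69 @ $14 + 157 @ $7 = $2,065
Total COGS = $3,855 + $4,442 + $4,153 + $2,065 = $14,515
Ending inventory: 237 @ $7 = $1,659
Check: goods available $16,174 = COGS $14,515 + ending $1,659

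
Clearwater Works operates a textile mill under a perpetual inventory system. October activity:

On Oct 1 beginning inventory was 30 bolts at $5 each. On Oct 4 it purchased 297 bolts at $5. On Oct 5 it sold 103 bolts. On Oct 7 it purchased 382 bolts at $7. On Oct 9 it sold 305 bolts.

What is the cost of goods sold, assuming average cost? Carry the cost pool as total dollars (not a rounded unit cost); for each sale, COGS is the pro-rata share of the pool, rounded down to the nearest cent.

COGS = $2,424.52

After Oct 1: 30 on hand, pool $150.00 (≈ $5.0000 each)
After Oct 4: 327 on hand, pool $1,635.00 (≈ $5.0000 each)
Oct 5, sell 103: 103/327 × $1,635.00 → $515.00
After Oct 7: 606 on hand, pool $3,794.00 (≈ $6.2607 each)
Oct 9, sell 305: 305/606 × $3,794.00 → $1,909.52
Total COGS = $515.00 + $1,909.52 = $2,424.52
Ending inventory (cost pool remaining) = $1,884.48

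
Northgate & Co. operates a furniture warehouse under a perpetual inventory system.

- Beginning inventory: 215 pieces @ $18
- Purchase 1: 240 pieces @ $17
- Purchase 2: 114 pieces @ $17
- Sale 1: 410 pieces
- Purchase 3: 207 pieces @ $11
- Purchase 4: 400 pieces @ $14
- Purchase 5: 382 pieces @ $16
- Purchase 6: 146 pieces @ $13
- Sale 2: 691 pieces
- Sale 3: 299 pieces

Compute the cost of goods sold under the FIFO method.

Sale 1 (410) [FIFO — oldest first]: 215 @ $18 + 195 @ $17 = $7,185
Sale 2 (691) [FIFO — oldest first]: 45 @ $17 + 114 @ $17 + 207 @ $11 + 325 @ $14 = $9,530
Sale 3 (299) [FIFO — oldest first]: 75 @ $14 + 224 @ $16 = $4,634
Total COGS = $7,185 + $9,530 + $4,634 = $21,349
Ending inventory: 158 @ $16 + 146 @ $13 = $4,426
Check: goods available $25,775 = COGS $21,349 + ending $4,426

COGS = $21,349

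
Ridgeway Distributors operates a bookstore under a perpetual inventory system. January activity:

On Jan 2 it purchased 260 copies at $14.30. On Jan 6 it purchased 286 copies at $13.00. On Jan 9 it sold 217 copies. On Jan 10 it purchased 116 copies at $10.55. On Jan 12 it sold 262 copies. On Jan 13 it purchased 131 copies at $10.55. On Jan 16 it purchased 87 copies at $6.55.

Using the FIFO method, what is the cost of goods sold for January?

Jan 9, 217 sold [FIFO — oldest first]: 217 @ $14.30 = $3,103.10
Jan 12, 262 sold [FIFO — oldest first]: 43 @ $14.30 + 219 @ $13.00 = $3,461.90
Total COGS = $3,103.10 + $3,461.90 = $6,565.00
Ending inventory: 67 @ $13.00 + 116 @ $10.55 + 131 @ $10.55 + 87 @ $6.55 = $4,046.70

COGS = $6,565.00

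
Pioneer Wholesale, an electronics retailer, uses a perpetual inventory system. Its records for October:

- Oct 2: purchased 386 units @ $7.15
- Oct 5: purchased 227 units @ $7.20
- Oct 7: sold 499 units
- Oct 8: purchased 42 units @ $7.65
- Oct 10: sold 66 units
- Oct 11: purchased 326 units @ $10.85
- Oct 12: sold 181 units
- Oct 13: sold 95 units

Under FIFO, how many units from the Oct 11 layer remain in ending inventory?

Oct 7, 499 sold [FIFO — oldest first]: 386 @ $7.15 + 113 @ $7.20 = $3,573.50
Oct 10, 66 sold [FIFO — oldest first]: 66 @ $7.20 = $475.20
Oct 12, 181 sold [FIFO — oldest first]: 48 @ $7.20 + 42 @ $7.65 + 91 @ $10.85 = $1,654.25
Oct 13, 95 sold [FIFO — oldest first]: 95 @ $10.85 = $1,030.75
Total COGS = $3,573.50 + $475.20 + $1,654.25 + $1,030.75 = $6,733.70
Ending inventory: 140 @ $10.85 = $1,519.00

140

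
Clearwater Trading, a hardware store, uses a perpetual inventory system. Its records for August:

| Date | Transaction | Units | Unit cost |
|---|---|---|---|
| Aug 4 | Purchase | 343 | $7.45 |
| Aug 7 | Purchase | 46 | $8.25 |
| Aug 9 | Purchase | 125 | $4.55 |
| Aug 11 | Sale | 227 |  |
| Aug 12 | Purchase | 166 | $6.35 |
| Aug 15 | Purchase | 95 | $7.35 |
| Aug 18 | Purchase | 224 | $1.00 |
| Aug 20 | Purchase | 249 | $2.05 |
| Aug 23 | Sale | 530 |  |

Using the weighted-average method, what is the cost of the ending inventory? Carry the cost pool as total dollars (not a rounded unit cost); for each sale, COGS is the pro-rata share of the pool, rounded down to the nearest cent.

Ending inventory = $2,136.70

After Aug 4: 343 on hand, pool $2,555.35 (≈ $7.4500 each)
After Aug 7: 389 on hand, pool $2,934.85 (≈ $7.5446 each)
After Aug 9: 514 on hand, pool $3,503.60 (≈ $6.8163 each)
Aug 11, sell 227: 227/514 × $3,503.60 → $1,547.30
After Aug 12: 453 on hand, pool $3,010.40 (≈ $6.6455 each)
After Aug 15: 548 on hand, pool $3,708.65 (≈ $6.7676 each)
After Aug 18: 772 on hand, pool $3,932.65 (≈ $5.0941 each)
After Aug 20: 1021 on hand, pool $4,443.10 (≈ $4.3517 each)
Aug 23, sell 530: 530/1021 × $4,443.10 → $2,306.40
Total COGS = $1,547.30 + $2,306.40 = $3,853.70
Ending inventory (cost pool remaining) = $2,136.70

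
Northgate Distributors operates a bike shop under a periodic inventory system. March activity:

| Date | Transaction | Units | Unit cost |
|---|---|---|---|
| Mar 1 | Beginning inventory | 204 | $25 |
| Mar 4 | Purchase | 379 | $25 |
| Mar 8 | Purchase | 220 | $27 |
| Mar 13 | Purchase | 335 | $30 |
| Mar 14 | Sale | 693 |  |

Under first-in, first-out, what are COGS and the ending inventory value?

Mar 14, 693 sold [FIFO — oldest first]: 204 @ $25 + 379 @ $25 + 110 @ $27 = $17,545
Ending inventory: 110 @ $27 + 335 @ $30 = $13,020

COGS = $17,545; ending inventory = $13,020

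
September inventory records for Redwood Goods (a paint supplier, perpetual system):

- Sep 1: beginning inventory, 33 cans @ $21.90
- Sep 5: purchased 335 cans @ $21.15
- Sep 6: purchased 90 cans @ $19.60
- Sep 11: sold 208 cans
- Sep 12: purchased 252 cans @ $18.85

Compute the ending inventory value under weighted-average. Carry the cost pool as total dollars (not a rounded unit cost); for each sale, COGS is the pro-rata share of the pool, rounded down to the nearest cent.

After Sep 1: 33 on hand, pool $722.70 (≈ $21.9000 each)
After Sep 5: 368 on hand, pool $7,807.95 (≈ $21.2173 each)
After Sep 6: 458 on hand, pool $9,571.95 (≈ $20.8995 each)
Sep 11, sell 208: 208/458 × $9,571.95 → $4,347.08
After Sep 12: 502 on hand, pool $9,975.07 (≈ $19.8707 each)
Ending inventory (cost pool remaining) = $9,975.07
Check: goods available $14,322.15 = COGS $4,347.08 + ending $9,975.07

Ending inventory = $9,975.07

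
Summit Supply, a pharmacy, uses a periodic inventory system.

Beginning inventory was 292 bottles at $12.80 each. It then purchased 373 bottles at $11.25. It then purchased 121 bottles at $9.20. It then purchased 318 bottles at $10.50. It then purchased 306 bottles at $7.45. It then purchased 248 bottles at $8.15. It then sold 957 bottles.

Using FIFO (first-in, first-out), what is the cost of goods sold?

COGS = $10,842.55

Sale 1 (957) [FIFO — oldest first]: 292 @ $12.80 + 373 @ $11.25 + 121 @ $9.20 + 171 @ $10.50 = $10,842.55
Ending inventory: 147 @ $10.50 + 306 @ $7.45 + 248 @ $8.15 = $5,844.40
Check: goods available $16,686.95 = COGS $10,842.55 + ending $5,844.40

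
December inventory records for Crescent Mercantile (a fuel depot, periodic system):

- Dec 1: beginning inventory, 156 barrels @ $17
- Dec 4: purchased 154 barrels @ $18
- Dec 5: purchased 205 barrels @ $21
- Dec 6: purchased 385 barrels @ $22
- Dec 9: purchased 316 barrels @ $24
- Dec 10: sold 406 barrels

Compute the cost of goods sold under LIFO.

Dec 10, 406 sold [LIFO — newest first]: 316 @ $24 + 90 @ $22 = $9,564
Ending inventory: 156 @ $17 + 154 @ $18 + 205 @ $21 + 295 @ $22 = $16,219
Check: goods available $25,783 = COGS $9,564 + ending $16,219

COGS = $9,564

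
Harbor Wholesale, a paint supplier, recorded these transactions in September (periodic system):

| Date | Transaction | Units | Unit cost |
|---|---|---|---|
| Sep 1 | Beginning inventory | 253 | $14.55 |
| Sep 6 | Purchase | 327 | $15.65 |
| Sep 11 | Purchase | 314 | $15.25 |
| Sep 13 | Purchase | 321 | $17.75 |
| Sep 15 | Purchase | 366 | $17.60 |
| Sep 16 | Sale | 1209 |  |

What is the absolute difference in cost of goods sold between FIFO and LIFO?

FIFO COGS: 253 @ $14.55 + 327 @ $15.65 + 314 @ $15.25 + 315 @ $17.75 = $19,178.45
LIFO COGS: 366 @ $17.60 + 321 @ $17.75 + 314 @ $15.25 + 208 @ $15.65 = $20,183.05
Difference = |$19,178.45 − $20,183.05| = $1,004.60

$1,004.60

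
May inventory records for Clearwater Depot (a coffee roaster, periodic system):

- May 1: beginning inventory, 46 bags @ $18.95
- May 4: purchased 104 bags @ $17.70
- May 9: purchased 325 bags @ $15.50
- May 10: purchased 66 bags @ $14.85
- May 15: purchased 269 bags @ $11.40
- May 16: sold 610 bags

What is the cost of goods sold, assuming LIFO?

COGS = $8,309.20

May 16, 610 sold [LIFO — newest first]: 269 @ $11.40 + 66 @ $14.85 + 275 @ $15.50 = $8,309.20
Ending inventory: 46 @ $18.95 + 104 @ $17.70 + 50 @ $15.50 = $3,487.50
Check: goods available $11,796.70 = COGS $8,309.20 + ending $3,487.50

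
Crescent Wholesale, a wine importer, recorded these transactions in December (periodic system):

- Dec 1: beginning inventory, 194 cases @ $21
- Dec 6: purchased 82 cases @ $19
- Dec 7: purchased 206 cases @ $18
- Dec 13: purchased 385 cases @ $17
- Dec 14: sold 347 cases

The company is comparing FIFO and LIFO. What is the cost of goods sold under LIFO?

FIFO COGS: 194 @ $21 + 82 @ $19 + 71 @ $18 = $6,910
LIFO COGS: 347 @ $17 = $5,899

COGS = $5,899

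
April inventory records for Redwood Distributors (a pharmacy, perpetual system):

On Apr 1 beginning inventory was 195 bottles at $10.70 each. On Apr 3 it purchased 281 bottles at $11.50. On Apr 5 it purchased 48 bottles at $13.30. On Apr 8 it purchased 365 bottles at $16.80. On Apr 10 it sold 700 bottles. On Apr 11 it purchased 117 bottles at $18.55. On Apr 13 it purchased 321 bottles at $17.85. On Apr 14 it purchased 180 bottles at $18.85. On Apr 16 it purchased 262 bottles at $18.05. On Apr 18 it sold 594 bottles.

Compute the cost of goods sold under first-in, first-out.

Apr 10, 700 sold [FIFO — oldest first]: 195 @ $10.70 + 281 @ $11.50 + 48 @ $13.30 + 176 @ $16.80 = $8,913.20
Apr 18, 594 sold [FIFO — oldest first]: 189 @ $16.80 + 117 @ $18.55 + 288 @ $17.85 = $10,486.35
Total COGS = $8,913.20 + $10,486.35 = $19,399.55
Ending inventory: 33 @ $17.85 + 180 @ $18.85 + 262 @ $18.05 = $8,711.15
Check: goods available $28,110.70 = COGS $19,399.55 + ending $8,711.15

COGS = $19,399.55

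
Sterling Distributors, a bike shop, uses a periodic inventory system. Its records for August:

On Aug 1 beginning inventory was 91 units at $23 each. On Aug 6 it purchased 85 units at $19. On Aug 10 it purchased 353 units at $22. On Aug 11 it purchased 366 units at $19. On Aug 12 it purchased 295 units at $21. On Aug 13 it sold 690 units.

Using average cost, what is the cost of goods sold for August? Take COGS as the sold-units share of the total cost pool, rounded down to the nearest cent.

Aug 13, sell 690: 690/1190 × $24,623.00 → $14,277.20
Ending inventory (cost pool remaining) = $10,345.80

COGS = $14,277.20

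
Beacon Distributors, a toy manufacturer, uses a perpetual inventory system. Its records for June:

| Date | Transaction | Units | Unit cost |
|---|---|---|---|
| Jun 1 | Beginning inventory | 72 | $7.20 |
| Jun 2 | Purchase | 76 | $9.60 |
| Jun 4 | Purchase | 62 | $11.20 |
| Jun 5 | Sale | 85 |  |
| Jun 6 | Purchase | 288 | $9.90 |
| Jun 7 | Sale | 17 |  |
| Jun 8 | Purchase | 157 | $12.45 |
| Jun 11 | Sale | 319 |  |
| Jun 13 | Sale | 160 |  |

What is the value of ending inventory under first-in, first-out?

Ending inventory = $921.30

Jun 5, 85 sold [FIFO — oldest first]: 72 @ $7.20 + 13 @ $9.60 = $643.20
Jun 7, 17 sold [FIFO — oldest first]: 17 @ $9.60 = $163.20
Jun 11, 319 sold [FIFO — oldest first]: 46 @ $9.60 + 62 @ $11.20 + 211 @ $9.90 = $3,224.90
Jun 13, 160 sold [FIFO — oldest first]: 77 @ $9.90 + 83 @ $12.45 = $1,795.65
Total COGS = $643.20 + $163.20 + $3,224.90 + $1,795.65 = $5,826.95
Ending inventory: 74 @ $12.45 = $921.30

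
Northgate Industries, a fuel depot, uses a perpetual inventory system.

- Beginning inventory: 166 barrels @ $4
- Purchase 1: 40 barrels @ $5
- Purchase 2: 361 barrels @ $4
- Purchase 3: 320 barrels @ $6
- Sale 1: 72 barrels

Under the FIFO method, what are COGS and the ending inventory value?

COGS = $288; ending inventory = $3,940

Sale 1 (72) [FIFO — oldest first]: 72 @ $4 = $288
Ending inventory: 94 @ $4 + 40 @ $5 + 361 @ $4 + 320 @ $6 = $3,940
Check: goods available $4,228 = COGS $288 + ending $3,940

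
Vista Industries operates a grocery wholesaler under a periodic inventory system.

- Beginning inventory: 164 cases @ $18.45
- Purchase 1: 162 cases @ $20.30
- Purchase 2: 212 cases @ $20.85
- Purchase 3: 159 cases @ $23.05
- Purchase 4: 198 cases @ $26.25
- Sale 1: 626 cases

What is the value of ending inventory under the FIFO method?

Sale 1 (626) [FIFO — oldest first]: 164 @ $18.45 + 162 @ $20.30 + 212 @ $20.85 + 88 @ $23.05 = $12,763.00
Ending inventory: 71 @ $23.05 + 198 @ $26.25 = $6,834.05

Ending inventory = $6,834.05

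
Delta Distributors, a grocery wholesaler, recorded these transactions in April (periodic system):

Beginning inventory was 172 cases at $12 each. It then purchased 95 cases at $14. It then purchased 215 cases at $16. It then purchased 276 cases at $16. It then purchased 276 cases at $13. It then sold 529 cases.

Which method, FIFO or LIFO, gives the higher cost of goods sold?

FIFO COGS: 172 @ $12 + 95 @ $14 + 215 @ $16 + 47 @ $16 = $7,586
LIFO COGS: 276 @ $13 + 253 @ $16 = $7,636

LIFO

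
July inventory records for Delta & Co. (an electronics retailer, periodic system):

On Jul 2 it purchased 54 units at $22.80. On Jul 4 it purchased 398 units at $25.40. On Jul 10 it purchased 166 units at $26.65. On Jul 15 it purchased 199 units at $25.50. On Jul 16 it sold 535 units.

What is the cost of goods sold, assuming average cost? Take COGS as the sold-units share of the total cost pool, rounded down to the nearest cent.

COGS = $13,645.97

Jul 16, sell 535: 535/817 × $20,838.80 → $13,645.97
Ending inventory (cost pool remaining) = $7,192.83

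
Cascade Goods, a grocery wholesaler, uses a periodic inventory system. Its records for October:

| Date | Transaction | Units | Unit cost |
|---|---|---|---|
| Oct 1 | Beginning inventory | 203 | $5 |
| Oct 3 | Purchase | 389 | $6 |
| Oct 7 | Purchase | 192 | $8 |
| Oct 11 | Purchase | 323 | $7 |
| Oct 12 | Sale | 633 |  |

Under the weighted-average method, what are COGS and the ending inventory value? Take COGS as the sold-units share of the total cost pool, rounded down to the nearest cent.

Oct 12, sell 633: 633/1107 × $7,146.00 → $4,086.19
Ending inventory (cost pool remaining) = $3,059.81
Check: goods available $7,146.00 = COGS $4,086.19 + ending $3,059.81

COGS = $4,086.19; ending inventory = $3,059.81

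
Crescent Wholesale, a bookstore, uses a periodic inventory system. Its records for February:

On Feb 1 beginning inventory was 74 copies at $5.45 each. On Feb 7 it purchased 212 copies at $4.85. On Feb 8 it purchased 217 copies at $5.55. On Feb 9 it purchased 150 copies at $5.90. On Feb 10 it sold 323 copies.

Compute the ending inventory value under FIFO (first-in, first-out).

Ending inventory = $1,884.00

Feb 10, 323 sold [FIFO — oldest first]: 74 @ $5.45 + 212 @ $4.85 + 37 @ $5.55 = $1,636.85
Ending inventory: 180 @ $5.55 + 150 @ $5.90 = $1,884.00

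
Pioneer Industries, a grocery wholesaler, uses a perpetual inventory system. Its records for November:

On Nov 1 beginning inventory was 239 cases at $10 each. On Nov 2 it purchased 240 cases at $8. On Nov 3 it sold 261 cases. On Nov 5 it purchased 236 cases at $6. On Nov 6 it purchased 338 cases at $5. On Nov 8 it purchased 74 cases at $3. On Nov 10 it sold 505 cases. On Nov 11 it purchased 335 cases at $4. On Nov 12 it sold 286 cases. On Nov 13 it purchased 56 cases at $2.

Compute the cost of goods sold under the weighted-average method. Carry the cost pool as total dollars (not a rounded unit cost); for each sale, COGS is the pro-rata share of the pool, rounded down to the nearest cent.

COGS = $6,889.70

After Nov 1: 239 on hand, pool $2,390.00 (≈ $10.0000 each)
After Nov 2: 479 on hand, pool $4,310.00 (≈ $8.9979 each)
Nov 3, sell 261: 261/479 × $4,310.00 → $2,348.45
After Nov 5: 454 on hand, pool $3,377.55 (≈ $7.4395 each)
After Nov 6: 792 on hand, pool $5,067.55 (≈ $6.3984 each)
After Nov 8: 866 on hand, pool $5,289.55 (≈ $6.1080 each)
Nov 10, sell 505: 505/866 × $5,289.55 → $3,084.55
After Nov 11: 696 on hand, pool $3,545.00 (≈ $5.0934 each)
Nov 12, sell 286: 286/696 × $3,545.00 → $1,456.70
After Nov 13: 466 on hand, pool $2,200.30 (≈ $4.7217 each)
Total COGS = $2,348.45 + $3,084.55 + $1,456.70 = $6,889.70
Ending inventory (cost pool remaining) = $2,200.30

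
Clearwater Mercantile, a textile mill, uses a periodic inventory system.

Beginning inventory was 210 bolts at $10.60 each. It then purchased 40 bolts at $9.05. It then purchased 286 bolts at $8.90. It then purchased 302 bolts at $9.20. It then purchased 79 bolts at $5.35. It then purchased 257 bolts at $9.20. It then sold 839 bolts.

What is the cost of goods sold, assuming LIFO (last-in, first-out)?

Sale 1 (839) [LIFO — newest first]: 257 @ $9.20 + 79 @ $5.35 + 302 @ $9.20 + 201 @ $8.90 = $7,354.35
Ending inventory: 210 @ $10.60 + 40 @ $9.05 + 85 @ $8.90 = $3,344.50

COGS = $7,354.35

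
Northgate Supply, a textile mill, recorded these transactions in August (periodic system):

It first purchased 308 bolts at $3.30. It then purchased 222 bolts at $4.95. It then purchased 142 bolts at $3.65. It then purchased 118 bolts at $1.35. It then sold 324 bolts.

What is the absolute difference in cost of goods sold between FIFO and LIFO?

$101.20

FIFO COGS: 308 @ $3.30 + 16 @ $4.95 = $1,095.60
LIFO COGS: 118 @ $1.35 + 142 @ $3.65 + 64 @ $4.95 = $994.40
Difference = |$1,095.60 − $994.40| = $101.20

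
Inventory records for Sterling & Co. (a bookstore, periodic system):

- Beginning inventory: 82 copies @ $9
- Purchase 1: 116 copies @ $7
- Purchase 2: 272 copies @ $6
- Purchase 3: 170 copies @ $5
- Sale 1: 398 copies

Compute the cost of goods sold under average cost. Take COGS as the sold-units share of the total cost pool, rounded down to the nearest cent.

Sale 1, sell 398: 398/640 × $4,032.00 → $2,507.40
Ending inventory (cost pool remaining) = $1,524.60

COGS = $2,507.40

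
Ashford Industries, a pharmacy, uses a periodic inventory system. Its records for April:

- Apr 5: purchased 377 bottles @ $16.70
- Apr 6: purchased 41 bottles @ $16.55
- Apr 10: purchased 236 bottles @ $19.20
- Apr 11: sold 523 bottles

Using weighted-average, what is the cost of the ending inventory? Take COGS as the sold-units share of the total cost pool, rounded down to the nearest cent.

Apr 11, sell 523: 523/654 × $11,505.65 → $9,201.00
Ending inventory (cost pool remaining) = $2,304.65

Ending inventory = $2,304.65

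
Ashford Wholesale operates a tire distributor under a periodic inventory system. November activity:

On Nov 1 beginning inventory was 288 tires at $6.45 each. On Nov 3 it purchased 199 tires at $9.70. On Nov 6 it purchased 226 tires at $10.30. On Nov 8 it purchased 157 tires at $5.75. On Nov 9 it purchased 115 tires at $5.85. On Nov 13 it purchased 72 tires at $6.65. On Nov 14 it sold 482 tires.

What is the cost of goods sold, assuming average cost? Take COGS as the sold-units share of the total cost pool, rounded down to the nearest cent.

COGS = $3,725.58

Nov 14, sell 482: 482/1057 × $8,170.00 → $3,725.58
Ending inventory (cost pool remaining) = $4,444.42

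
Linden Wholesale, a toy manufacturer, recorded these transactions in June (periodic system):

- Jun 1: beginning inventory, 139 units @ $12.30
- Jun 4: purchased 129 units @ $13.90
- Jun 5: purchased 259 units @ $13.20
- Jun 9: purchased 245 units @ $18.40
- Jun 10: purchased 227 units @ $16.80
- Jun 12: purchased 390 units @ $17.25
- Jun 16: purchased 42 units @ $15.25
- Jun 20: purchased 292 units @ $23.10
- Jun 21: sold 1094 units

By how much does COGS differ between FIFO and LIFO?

$3,676.05

FIFO COGS: 139 @ $12.30 + 129 @ $13.90 + 259 @ $13.20 + 245 @ $18.40 + 227 @ $16.80 + 95 @ $17.25 = $16,881.95
LIFO COGS: 292 @ $23.10 + 42 @ $15.25 + 390 @ $17.25 + 227 @ $16.80 + 143 @ $18.40 = $20,558.00
Difference = |$16,881.95 − $20,558.00| = $3,676.05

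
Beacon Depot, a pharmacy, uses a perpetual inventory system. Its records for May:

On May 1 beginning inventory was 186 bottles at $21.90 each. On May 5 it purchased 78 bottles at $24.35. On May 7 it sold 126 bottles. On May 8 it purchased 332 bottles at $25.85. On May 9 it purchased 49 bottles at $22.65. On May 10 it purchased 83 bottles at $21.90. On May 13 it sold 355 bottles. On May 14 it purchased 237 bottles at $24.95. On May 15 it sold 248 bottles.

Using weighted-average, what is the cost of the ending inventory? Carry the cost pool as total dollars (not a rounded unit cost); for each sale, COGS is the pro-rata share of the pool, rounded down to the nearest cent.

Ending inventory = $5,810.57

After May 1: 186 on hand, pool $4,073.40 (≈ $21.9000 each)
After May 5: 264 on hand, pool $5,972.70 (≈ $22.6239 each)
May 7, sell 126: 126/264 × $5,972.70 → $2,850.60
After May 8: 470 on hand, pool $11,704.30 (≈ $24.9028 each)
After May 9: 519 on hand, pool $12,814.15 (≈ $24.6901 each)
After May 10: 602 on hand, pool $14,631.85 (≈ $24.3054 each)
May 13, sell 355: 355/602 × $14,631.85 → $8,628.41
After May 14: 484 on hand, pool $11,916.59 (≈ $24.6211 each)
May 15, sell 248: 248/484 × $11,916.59 → $6,106.02
Total COGS = $2,850.60 + $8,628.41 + $6,106.02 = $17,585.03
Ending inventory (cost pool remaining) = $5,810.57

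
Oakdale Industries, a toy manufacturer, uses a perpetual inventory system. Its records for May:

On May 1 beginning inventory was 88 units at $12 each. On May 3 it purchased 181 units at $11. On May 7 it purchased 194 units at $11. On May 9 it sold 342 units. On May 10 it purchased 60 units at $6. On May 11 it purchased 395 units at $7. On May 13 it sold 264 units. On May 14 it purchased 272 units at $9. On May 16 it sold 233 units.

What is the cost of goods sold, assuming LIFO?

COGS = $7,707

May 9, 342 sold [LIFO — newest first]: 194 @ $11 + 148 @ $11 = $3,762
May 13, 264 sold [LIFO — newest first]: 264 @ $7 = $1,848
May 16, 233 sold [LIFO — newest first]: 233 @ $9 = $2,097
Total COGS = $3,762 + $1,848 + $2,097 = $7,707
Ending inventory: 88 @ $12 + 33 @ $11 + 60 @ $6 + 131 @ $7 + 39 @ $9 = $3,047
Check: goods available $10,754 = COGS $7,707 + ending $3,047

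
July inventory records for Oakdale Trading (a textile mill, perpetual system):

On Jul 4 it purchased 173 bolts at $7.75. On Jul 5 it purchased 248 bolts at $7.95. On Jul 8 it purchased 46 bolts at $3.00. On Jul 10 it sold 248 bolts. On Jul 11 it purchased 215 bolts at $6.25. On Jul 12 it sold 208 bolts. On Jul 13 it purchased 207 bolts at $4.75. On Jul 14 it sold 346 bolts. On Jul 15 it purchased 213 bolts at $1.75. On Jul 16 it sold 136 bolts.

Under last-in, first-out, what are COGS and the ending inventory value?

Jul 10, 248 sold [LIFO — newest first]: 46 @ $3.00 + 202 @ $7.95 = $1,743.90
Jul 12, 208 sold [LIFO — newest first]: 208 @ $6.25 = $1,300.00
Jul 14, 346 sold [LIFO — newest first]: 207 @ $4.75 + 7 @ $6.25 + 46 @ $7.95 + 86 @ $7.75 = $2,059.20
Jul 16, 136 sold [LIFO — newest first]: 136 @ $1.75 = $238.00
Total COGS = $1,743.90 + $1,300.00 + $2,059.20 + $238.00 = $5,341.10
Ending inventory: 87 @ $7.75 + 77 @ $1.75 = $809.00

COGS = $5,341.10; ending inventory = $809.00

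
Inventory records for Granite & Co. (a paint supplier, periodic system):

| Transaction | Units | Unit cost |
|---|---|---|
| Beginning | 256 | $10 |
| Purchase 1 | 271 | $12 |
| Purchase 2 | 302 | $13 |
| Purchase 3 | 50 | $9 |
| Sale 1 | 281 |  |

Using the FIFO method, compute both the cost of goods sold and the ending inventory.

Sale 1 (281) [FIFO — oldest first]: 256 @ $10 + 25 @ $12 = $2,860
Ending inventory: 246 @ $12 + 302 @ $13 + 50 @ $9 = $7,328

COGS = $2,860; ending inventory = $7,328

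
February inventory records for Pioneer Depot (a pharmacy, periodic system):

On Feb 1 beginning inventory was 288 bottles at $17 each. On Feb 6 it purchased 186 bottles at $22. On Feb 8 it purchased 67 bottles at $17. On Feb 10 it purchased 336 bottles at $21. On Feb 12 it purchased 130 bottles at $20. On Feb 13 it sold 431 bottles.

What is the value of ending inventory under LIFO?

Feb 13, 431 sold [LIFO — newest first]: 130 @ $20 + 301 @ $21 = $8,921
Ending inventory: 288 @ $17 + 186 @ $22 + 67 @ $17 + 35 @ $21 = $10,862
Check: goods available $19,783 = COGS $8,921 + ending $10,862

Ending inventory = $10,862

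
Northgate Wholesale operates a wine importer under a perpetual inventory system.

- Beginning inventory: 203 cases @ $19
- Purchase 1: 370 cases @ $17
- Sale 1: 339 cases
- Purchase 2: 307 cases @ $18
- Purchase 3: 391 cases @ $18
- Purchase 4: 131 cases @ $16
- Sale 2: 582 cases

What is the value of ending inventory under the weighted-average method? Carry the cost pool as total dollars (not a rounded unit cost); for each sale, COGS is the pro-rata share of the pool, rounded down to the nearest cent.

After Beginning: 203 on hand, pool $3,857.00 (≈ $19.0000 each)
After Purchase 1: 573 on hand, pool $10,147.00 (≈ $17.7086 each)
Sale 1, sell 339: 339/573 × $10,147.00 → $6,003.19
After Purchase 2: 541 on hand, pool $9,669.81 (≈ $17.8740 each)
After Purchase 3: 932 on hand, pool $16,707.81 (≈ $17.9268 each)
After Purchase 4: 1063 on hand, pool $18,803.81 (≈ $17.6894 each)
Sale 2, sell 582: 582/1063 × $18,803.81 → $10,295.21
Total COGS = $6,003.19 + $10,295.21 = $16,298.40
Ending inventory (cost pool remaining) = $8,508.60

Ending inventory = $8,508.60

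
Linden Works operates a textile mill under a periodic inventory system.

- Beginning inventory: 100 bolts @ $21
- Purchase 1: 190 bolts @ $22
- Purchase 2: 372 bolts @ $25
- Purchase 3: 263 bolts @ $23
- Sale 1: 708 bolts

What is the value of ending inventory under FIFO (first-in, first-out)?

Ending inventory = $4,991

Sale 1 (708) [FIFO — oldest first]: 100 @ $21 + 190 @ $22 + 372 @ $25 + 46 @ $23 = $16,638
Ending inventory: 217 @ $23 = $4,991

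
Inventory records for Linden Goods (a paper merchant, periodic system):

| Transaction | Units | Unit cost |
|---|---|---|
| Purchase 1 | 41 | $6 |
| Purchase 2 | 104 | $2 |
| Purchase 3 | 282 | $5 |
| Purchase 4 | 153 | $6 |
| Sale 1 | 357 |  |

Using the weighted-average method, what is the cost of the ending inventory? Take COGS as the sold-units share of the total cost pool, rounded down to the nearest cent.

Ending inventory = $1,069.64

Sale 1, sell 357: 357/580 × $2,782.00 → $1,712.36
Ending inventory (cost pool remaining) = $1,069.64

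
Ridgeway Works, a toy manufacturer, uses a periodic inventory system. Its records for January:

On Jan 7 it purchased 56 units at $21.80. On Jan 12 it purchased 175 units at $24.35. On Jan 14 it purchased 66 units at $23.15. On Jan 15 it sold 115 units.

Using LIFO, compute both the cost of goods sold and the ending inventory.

COGS = $2,721.05; ending inventory = $4,288.90

Jan 15, 115 sold [LIFO — newest first]: 66 @ $23.15 + 49 @ $24.35 = $2,721.05
Ending inventory: 56 @ $21.80 + 126 @ $24.35 = $4,288.90
Check: goods available $7,009.95 = COGS $2,721.05 + ending $4,288.90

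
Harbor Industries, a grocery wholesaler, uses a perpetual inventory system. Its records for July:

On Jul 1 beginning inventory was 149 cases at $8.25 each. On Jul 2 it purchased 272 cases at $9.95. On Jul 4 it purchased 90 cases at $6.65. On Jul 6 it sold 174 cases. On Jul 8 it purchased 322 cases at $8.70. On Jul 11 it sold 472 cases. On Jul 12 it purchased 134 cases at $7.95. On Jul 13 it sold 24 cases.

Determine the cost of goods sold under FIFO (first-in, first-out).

COGS = $5,917.45

Jul 6, 174 sold [FIFO — oldest first]: 149 @ $8.25 + 25 @ $9.95 = $1,478.00
Jul 11, 472 sold [FIFO — oldest first]: 247 @ $9.95 + 90 @ $6.65 + 135 @ $8.70 = $4,230.65
Jul 13, 24 sold [FIFO — oldest first]: 24 @ $8.70 = $208.80
Total COGS = $1,478.00 + $4,230.65 + $208.80 = $5,917.45
Ending inventory: 163 @ $8.70 + 134 @ $7.95 = $2,483.40
Check: goods available $8,400.85 = COGS $5,917.45 + ending $2,483.40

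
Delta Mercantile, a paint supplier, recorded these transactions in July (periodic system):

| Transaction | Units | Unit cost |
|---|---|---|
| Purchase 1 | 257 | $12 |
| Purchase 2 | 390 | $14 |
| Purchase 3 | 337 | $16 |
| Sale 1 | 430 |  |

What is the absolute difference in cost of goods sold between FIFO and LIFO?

FIFO COGS: 257 @ $12 + 173 @ $14 = $5,506
LIFO COGS: 337 @ $16 + 93 @ $14 = $6,694
Difference = |$5,506 − $6,694| = $1,188

$1,188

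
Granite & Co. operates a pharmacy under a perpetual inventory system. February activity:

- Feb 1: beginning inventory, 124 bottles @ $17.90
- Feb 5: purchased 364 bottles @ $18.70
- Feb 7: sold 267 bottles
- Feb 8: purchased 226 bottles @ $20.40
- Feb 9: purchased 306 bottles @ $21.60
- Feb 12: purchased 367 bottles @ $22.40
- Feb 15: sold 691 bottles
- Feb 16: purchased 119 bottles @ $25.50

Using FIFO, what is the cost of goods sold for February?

COGS = $18,907.20

Feb 7, 267 sold [FIFO — oldest first]: 124 @ $17.90 + 143 @ $18.70 = $4,893.70
Feb 15, 691 sold [FIFO — oldest first]: 221 @ $18.70 + 226 @ $20.40 + 244 @ $21.60 = $14,013.50
Total COGS = $4,893.70 + $14,013.50 = $18,907.20
Ending inventory: 62 @ $21.60 + 367 @ $22.40 + 119 @ $25.50 = $12,594.50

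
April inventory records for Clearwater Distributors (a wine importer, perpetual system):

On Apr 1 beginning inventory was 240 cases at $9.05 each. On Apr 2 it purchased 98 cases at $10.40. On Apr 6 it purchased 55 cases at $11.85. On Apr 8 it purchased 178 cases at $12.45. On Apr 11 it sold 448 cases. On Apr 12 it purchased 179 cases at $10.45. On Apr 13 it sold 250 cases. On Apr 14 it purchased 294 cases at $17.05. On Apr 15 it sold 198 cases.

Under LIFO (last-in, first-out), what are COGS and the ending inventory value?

Apr 11, 448 sold [LIFO — newest first]: 178 @ $12.45 + 55 @ $11.85 + 98 @ $10.40 + 117 @ $9.05 = $4,945.90
Apr 13, 250 sold [LIFO — newest first]: 179 @ $10.45 + 71 @ $9.05 = $2,513.10
Apr 15, 198 sold [LIFO — newest first]: 198 @ $17.05 = $3,375.90
Total COGS = $4,945.90 + $2,513.10 + $3,375.90 = $10,834.90
Ending inventory: 52 @ $9.05 + 96 @ $17.05 = $2,107.40

COGS = $10,834.90; ending inventory = $2,107.40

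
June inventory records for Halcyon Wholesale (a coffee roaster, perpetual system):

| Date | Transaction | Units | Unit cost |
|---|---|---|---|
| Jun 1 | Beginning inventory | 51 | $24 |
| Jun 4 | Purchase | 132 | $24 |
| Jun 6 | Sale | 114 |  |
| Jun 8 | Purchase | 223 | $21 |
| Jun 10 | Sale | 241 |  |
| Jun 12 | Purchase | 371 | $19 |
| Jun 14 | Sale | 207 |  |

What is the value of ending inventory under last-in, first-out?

Ending inventory = $4,340

Jun 6, 114 sold [LIFO — newest first]: 114 @ $24 = $2,736
Jun 10, 241 sold [LIFO — newest first]: 223 @ $21 + 18 @ $24 = $5,115
Jun 14, 207 sold [LIFO — newest first]: 207 @ $19 = $3,933
Total COGS = $2,736 + $5,115 + $3,933 = $11,784
Ending inventory: 51 @ $24 + 164 @ $19 = $4,340
Check: goods available $16,124 = COGS $11,784 + ending $4,340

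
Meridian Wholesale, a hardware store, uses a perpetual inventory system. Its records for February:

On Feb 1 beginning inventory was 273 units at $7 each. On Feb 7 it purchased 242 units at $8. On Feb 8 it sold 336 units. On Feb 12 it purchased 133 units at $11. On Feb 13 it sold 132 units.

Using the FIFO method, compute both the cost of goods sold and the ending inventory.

COGS = $3,471; ending inventory = $1,839

Feb 8, 336 sold [FIFO — oldest first]: 273 @ $7 + 63 @ $8 = $2,415
Feb 13, 132 sold [FIFO — oldest first]: 132 @ $8 = $1,056
Total COGS = $2,415 + $1,056 = $3,471
Ending inventory: 47 @ $8 + 133 @ $11 = $1,839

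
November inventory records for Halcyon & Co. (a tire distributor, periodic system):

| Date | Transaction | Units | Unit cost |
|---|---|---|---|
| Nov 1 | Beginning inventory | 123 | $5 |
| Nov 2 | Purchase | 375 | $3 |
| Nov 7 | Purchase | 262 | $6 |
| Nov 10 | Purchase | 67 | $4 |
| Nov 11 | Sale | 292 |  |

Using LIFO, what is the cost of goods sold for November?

COGS = $1,618

Nov 11, 292 sold [LIFO — newest first]: 67 @ $4 + 225 @ $6 = $1,618
Ending inventory: 123 @ $5 + 375 @ $3 + 37 @ $6 = $1,962
Check: goods available $3,580 = COGS $1,618 + ending $1,962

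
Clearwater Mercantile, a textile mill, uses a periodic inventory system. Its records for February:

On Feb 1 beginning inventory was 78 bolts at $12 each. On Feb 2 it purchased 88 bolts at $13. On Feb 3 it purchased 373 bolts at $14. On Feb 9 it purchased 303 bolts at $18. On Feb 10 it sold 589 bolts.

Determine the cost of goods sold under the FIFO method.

COGS = $8,202

Feb 10, 589 sold [FIFO — oldest first]: 78 @ $12 + 88 @ $13 + 373 @ $14 + 50 @ $18 = $8,202
Ending inventory: 253 @ $18 = $4,554
Check: goods available $12,756 = COGS $8,202 + ending $4,554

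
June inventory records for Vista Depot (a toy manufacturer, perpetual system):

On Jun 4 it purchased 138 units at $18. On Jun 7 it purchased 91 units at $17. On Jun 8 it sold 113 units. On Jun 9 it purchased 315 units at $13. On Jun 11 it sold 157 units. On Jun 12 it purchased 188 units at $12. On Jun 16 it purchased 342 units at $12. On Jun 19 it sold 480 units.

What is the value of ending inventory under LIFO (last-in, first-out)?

Jun 8, 113 sold [LIFO — newest first]: 91 @ $17 + 22 @ $18 = $1,943
Jun 11, 157 sold [LIFO — newest first]: 157 @ $13 = $2,041
Jun 19, 480 sold [LIFO — newest first]: 342 @ $12 + 138 @ $12 = $5,760
Total COGS = $1,943 + $2,041 + $5,760 = $9,744
Ending inventory: 116 @ $18 + 158 @ $13 + 50 @ $12 = $4,742
Check: goods available $14,486 = COGS $9,744 + ending $4,742

Ending inventory = $4,742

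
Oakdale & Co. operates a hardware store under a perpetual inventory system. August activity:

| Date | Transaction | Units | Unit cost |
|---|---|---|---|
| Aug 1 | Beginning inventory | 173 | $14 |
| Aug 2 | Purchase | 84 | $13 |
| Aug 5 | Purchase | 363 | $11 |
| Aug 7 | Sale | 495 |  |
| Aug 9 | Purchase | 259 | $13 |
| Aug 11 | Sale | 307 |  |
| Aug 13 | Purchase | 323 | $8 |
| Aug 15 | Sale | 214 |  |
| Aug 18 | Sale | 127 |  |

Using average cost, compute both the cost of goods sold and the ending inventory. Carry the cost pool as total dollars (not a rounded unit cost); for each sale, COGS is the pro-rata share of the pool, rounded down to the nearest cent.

After Aug 1: 173 on hand, pool $2,422.00 (≈ $14.0000 each)
After Aug 2: 257 on hand, pool $3,514.00 (≈ $13.6732 each)
After Aug 5: 620 on hand, pool $7,507.00 (≈ $12.1081 each)
Aug 7, sell 495: 495/620 × $7,507.00 → $5,993.49
After Aug 9: 384 on hand, pool $4,880.51 (≈ $12.7097 each)
Aug 11, sell 307: 307/384 × $4,880.51 → $3,901.86
After Aug 13: 400 on hand, pool $3,562.65 (≈ $8.9066 each)
Aug 15, sell 214: 214/400 × $3,562.65 → $1,906.01
Aug 18, sell 127: 127/186 × $1,656.64 → $1,131.14
Total COGS = $5,993.49 + $3,901.86 + $1,906.01 + $1,131.14 = $12,932.50
Ending inventory (cost pool remaining) = $525.50
Check: goods available $13,458.00 = COGS $12,932.50 + ending $525.50

COGS = $12,932.50; ending inventory = $525.50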